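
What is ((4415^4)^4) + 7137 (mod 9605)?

(4415)^4 ≡ 8955 (mod 9605)
(8955)^4 ≡ 4795 (mod 9605)
4795 + 7137 = 11932 ≡ 2327 (mod 9605)

2327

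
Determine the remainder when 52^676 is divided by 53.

1

By square-and-multiply:
676 in binary is 1010100100, i.e. 676 = 512 + 128 + 32 + 4.
52^1 ≡ 52 (mod 53)
52^2 ≡ 52^2 = 2704 ≡ 1 (mod 53)
52^4 ≡ 1^2 = 1 (mod 53)
52^8 ≡ 1^2 = 1 (mod 53)
52^16 ≡ 1^2 = 1 (mod 53)
52^32 ≡ 1^2 = 1 (mod 53)
52^64 ≡ 1^2 = 1 (mod 53)
52^128 ≡ 1^2 = 1 (mod 53)
52^256 ≡ 1^2 = 1 (mod 53)
52^512 ≡ 1^2 = 1 (mod 53)
52^676 = 52^512 × 52^128 × 52^32 × 52^4 ≡ 1 × 1 × 1 × 1 (mod 53).
Accumulate the product:
1 × 1 = 1
1 × 1 = 1
1 × 1 = 1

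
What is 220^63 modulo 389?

95

220^1 ≡ 220 (mod 389)
220^2 ≡ 220^2 = 48400 ≡ 164 (mod 389)
220^4 ≡ 164^2 = 26896 ≡ 55 (mod 389)
220^8 ≡ 55^2 = 3025 ≡ 302 (mod 389)
220^16 ≡ 302^2 = 91204 ≡ 178 (mod 389)
220^32 ≡ 178^2 = 31684 ≡ 175 (mod 389)
220^63 = 220^32 · 220^16 · 220^8 · 220^4 · 220^2 · 220^1 ≡ 175 · 178 · 302 · 55 · 164 · 220 (mod 389).
Accumulate the product:
175 · 178 = 31150 ≡ 30
30 · 302 = 9060 ≡ 113
113 · 55 = 6215 ≡ 380
380 · 164 = 62320 ≡ 80
80 · 220 = 17600 ≡ 95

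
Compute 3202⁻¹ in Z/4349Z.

4349 = 1*3202 + 1147
3202 = 2*1147 + 908
1147 = 1*908 + 239
908 = 3*239 + 191
239 = 1*191 + 48
191 = 3*48 + 47
48 = 1*47 + 1
47 = 47*1 + 0
gcd(3202, 4349) = 1, so the inverse exists.
Bézout: 1 = 67*4349 − 91*3202.
So 3202⁻¹ ≡ −91 ≡ 4258 (mod 4349).

4258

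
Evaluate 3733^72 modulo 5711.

Compute successive squares:
3733^1 ≡ 3733 (mod 5711)
3733^2 ≡ 3733^2 = 13935289 ≡ 449 (mod 5711)
3733^4 ≡ 449^2 = 201601 ≡ 1716 (mod 5711)
3733^8 ≡ 1716^2 = 2944656 ≡ 3491 (mod 5711)
3733^16 ≡ 3491^2 = 12187081 ≡ 5518 (mod 5711)
3733^32 ≡ 5518^2 = 30448324 ≡ 2983 (mod 5711)
3733^64 ≡ 2983^2 = 8898289 ≡ 551 (mod 5711)
3733^72 = 3733^64 · 3733^8 ≡ 551 · 3491 (mod 5711).
551 · 3491 = 1923541 ≡ 4645 (mod 5711).

4645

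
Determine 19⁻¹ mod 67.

60

67 = 3×19 + 10
19 = 1×10 + 9
10 = 1×9 + 1
9 = 9×1 + 0
gcd(19, 67) = 1, so the inverse exists.
Bézout: 1 = 2×67 − 7×19.
So 19⁻¹ ≡ −7 ≡ 60 (mod 67).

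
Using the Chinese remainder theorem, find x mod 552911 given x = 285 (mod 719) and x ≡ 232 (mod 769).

719⁻¹ mod 769: 719×446 ≡ 1 (mod 769), so 719⁻¹ ≡ 446.
x = 285 + 719×((232 − 285)×446 mod 769) = 285 + 719×201 = 144804.

144804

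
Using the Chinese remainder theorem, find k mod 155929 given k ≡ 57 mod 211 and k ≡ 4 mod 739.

211⁻¹ mod 739: 211×732 ≡ 1 (mod 739), so 211⁻¹ ≡ 732.
k = 57 + 211×((4 − 57)×732 mod 739) = 57 + 211×371 = 78338.
Check: 78338 mod 211 = 57, 78338 mod 739 = 4. ✓

78338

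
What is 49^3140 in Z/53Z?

46

Using repeated squaring:
49^1 ≡ 49 (mod 53)
49^2 ≡ 49^2 = 2401 ≡ 16 (mod 53)
49^4 ≡ 16^2 = 256 ≡ 44 (mod 53)
49^8 ≡ 44^2 = 1936 ≡ 28 (mod 53)
49^16 ≡ 28^2 = 784 ≡ 42 (mod 53)
49^32 ≡ 42^2 = 1764 ≡ 15 (mod 53)
49^64 ≡ 15^2 = 225 ≡ 13 (mod 53)
49^128 ≡ 13^2 = 169 ≡ 10 (mod 53)
49^256 ≡ 10^2 = 100 ≡ 47 (mod 53)
49^512 ≡ 47^2 = 2209 ≡ 36 (mod 53)
49^1024 ≡ 36^2 = 1296 ≡ 24 (mod 53)
49^2048 ≡ 24^2 = 576 ≡ 46 (mod 53)
49^3140 = 49^2048 * 49^1024 * 49^64 * 49^4 ≡ 46 * 24 * 13 * 44 (mod 53).
Accumulate the product:
46 * 24 = 1104 ≡ 44
44 * 13 = 572 ≡ 42
42 * 44 = 1848 ≡ 46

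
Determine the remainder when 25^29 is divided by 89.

22

Using repeated squaring:
29 in binary is 11101, i.e. 29 = 16 + 8 + 4 + 1.
25^1 ≡ 25 (mod 89)
25^2 ≡ 25^2 = 625 ≡ 2 (mod 89)
25^4 ≡ 2^2 = 4 (mod 89)
25^8 ≡ 4^2 = 16 (mod 89)
25^16 ≡ 16^2 = 256 ≡ 78 (mod 89)
25^29 = 25^16 × 25^8 × 25^4 × 25^1 ≡ 78 × 16 × 4 × 25 (mod 89).
Accumulate the product:
78 × 16 = 1248 ≡ 2
2 × 4 = 8
8 × 25 = 200 ≡ 22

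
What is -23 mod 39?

-23 = -1×39 + 16, so -23 ≡ 16 (mod 39).

16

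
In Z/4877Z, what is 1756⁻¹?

1397

4877 = 2×1756 + 1365
1756 = 1×1365 + 391
1365 = 3×391 + 192
391 = 2×192 + 7
192 = 27×7 + 3
7 = 2×3 + 1
3 = 3×1 + 0
gcd(1756, 4877) = 1, so the inverse exists.
Back-substitute for 1:
1 = 1×7 − 2×3
  = −2×192 + 55×7
  = 55×391 − 112×192
  = −112×1365 + 391×391
  = 391×1756 − 503×1365
  = −503×4877 + 1397×1756
So 1756⁻¹ ≡ 1397 (mod 4877).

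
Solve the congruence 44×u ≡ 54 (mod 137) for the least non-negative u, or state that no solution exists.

132

gcd(44, 137) = 1, so a unique solution mod 137 exists.
44⁻¹ ≡ 109 (mod 137).
u ≡ 109×54 ≡ 132 (mod 137).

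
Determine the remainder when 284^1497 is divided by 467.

284^1 ≡ 284 (mod 467)
284^2 ≡ 284^2 = 80656 ≡ 332 (mod 467)
284^4 ≡ 332^2 = 110224 ≡ 12 (mod 467)
284^8 ≡ 12^2 = 144 (mod 467)
284^16 ≡ 144^2 = 20736 ≡ 188 (mod 467)
284^32 ≡ 188^2 = 35344 ≡ 319 (mod 467)
284^64 ≡ 319^2 = 101761 ≡ 422 (mod 467)
284^128 ≡ 422^2 = 178084 ≡ 157 (mod 467)
284^256 ≡ 157^2 = 24649 ≡ 365 (mod 467)
284^512 ≡ 365^2 = 133225 ≡ 130 (mod 467)
284^1024 ≡ 130^2 = 16900 ≡ 88 (mod 467)
284^1497 = 284^1024 * 284^256 * 284^128 * 284^64 * 284^16 * 284^8 * 284^1 ≡ 88 * 365 * 157 * 422 * 188 * 144 * 284 (mod 467).
Accumulate the product:
88 * 365 = 32120 ≡ 364
364 * 157 = 57148 ≡ 174
174 * 422 = 73428 ≡ 109
109 * 188 = 20492 ≡ 411
411 * 144 = 59184 ≡ 342
342 * 284 = 97128 ≡ 459

459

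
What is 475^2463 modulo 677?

Using repeated squaring:
475^1 ≡ 475 (mod 677)
475^2 ≡ 475^2 = 225625 ≡ 184 (mod 677)
475^4 ≡ 184^2 = 33856 ≡ 6 (mod 677)
475^8 ≡ 6^2 = 36 (mod 677)
475^16 ≡ 36^2 = 1296 ≡ 619 (mod 677)
475^32 ≡ 619^2 = 383161 ≡ 656 (mod 677)
475^64 ≡ 656^2 = 430336 ≡ 441 (mod 677)
475^128 ≡ 441^2 = 194481 ≡ 182 (mod 677)
475^256 ≡ 182^2 = 33124 ≡ 628 (mod 677)
475^512 ≡ 628^2 = 394384 ≡ 370 (mod 677)
475^1024 ≡ 370^2 = 136900 ≡ 146 (mod 677)
475^2048 ≡ 146^2 = 21316 ≡ 329 (mod 677)
475^2463 = 475^2048 * 475^256 * 475^128 * 475^16 * 475^8 * 475^4 * 475^2 * 475^1 ≡ 329 * 628 * 182 * 619 * 36 * 6 * 184 * 475 (mod 677).
Accumulate the product:
329 * 628 = 206612 ≡ 127
127 * 182 = 23114 ≡ 96
96 * 619 = 59424 ≡ 525
525 * 36 = 18900 ≡ 621
621 * 6 = 3726 ≡ 341
341 * 184 = 62744 ≡ 460
460 * 475 = 218500 ≡ 506

506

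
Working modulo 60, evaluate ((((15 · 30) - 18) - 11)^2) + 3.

15 · 30 = 450 ≡ 30 (mod 60)
30 - 18 = 12
12 - 11 = 1
(1)^2 ≡ 1 (mod 60)
1 + 3 = 4

4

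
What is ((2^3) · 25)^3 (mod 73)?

(2)^3 ≡ 8 (mod 73)
8 · 25 = 200 ≡ 54 (mod 73)
(54)^3 ≡ 3 (mod 73)

3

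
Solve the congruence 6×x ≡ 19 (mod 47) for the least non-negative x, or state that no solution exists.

11

gcd(6, 47) = 1, so a unique solution mod 47 exists.
6⁻¹ ≡ 8 (mod 47).
x ≡ 8×19 ≡ 11 (mod 47).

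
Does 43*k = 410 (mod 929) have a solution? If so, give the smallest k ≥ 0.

gcd(43, 929) = 1, so a unique solution mod 929 exists.
43⁻¹ ≡ 821 (mod 929).
k ≡ 821*410 ≡ 312 (mod 929).

312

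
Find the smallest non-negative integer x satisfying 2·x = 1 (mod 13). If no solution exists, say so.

gcd(2, 13) = 1, so a unique solution mod 13 exists.
2⁻¹ ≡ 7 (mod 13).
x ≡ 7·1 ≡ 7 (mod 13).

7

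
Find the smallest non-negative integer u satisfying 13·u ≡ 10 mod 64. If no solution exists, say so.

gcd(13, 64) = 1, so a unique solution mod 64 exists.
13⁻¹ ≡ 5 (mod 64).
u ≡ 5·10 ≡ 50 (mod 64).

50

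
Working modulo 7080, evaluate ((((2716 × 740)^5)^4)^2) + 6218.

2716 × 740 = 2009840 ≡ 6200 (mod 7080)
(6200)^5 ≡ 2240 (mod 7080)
(2240)^4 ≡ 5680 (mod 7080)
(5680)^2 ≡ 5920 (mod 7080)
5920 + 6218 = 12138 ≡ 5058 (mod 7080)

5058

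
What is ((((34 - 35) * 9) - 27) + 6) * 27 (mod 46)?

34 - 35 = -1 ≡ 45 (mod 46)
45 * 9 = 405 ≡ 37 (mod 46)
37 - 27 = 10
10 + 6 = 16
16 * 27 = 432 ≡ 18 (mod 46)

18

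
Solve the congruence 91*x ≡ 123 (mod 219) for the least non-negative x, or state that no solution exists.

165

gcd(91, 219) = 1, so a unique solution mod 219 exists.
91⁻¹ ≡ 142 (mod 219).
x ≡ 142*123 ≡ 165 (mod 219).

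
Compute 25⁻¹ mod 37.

3

37 = 1×25 + 12
25 = 2×12 + 1
12 = 12×1 + 0
gcd(25, 37) = 1, so the inverse exists.
Bézout: 1 = −2×37 + 3×25.
So 25⁻¹ ≡ 3 (mod 37).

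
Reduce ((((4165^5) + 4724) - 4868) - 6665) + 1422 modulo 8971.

(4165)^5 ≡ 951 (mod 8971)
951 + 4724 = 5675
5675 - 4868 = 807
807 - 6665 = -5858 ≡ 3113 (mod 8971)
3113 + 1422 = 4535

4535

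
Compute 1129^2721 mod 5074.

By square-and-multiply:
2721 in binary is 101010100001, i.e. 2721 = 2048 + 512 + 128 + 32 + 1.
1129^1 ≡ 1129 (mod 5074)
1129^2 ≡ 1129^2 = 1274641 ≡ 1067 (mod 5074)
1129^4 ≡ 1067^2 = 1138489 ≡ 1913 (mod 5074)
1129^8 ≡ 1913^2 = 3659569 ≡ 1215 (mod 5074)
1129^16 ≡ 1215^2 = 1476225 ≡ 4765 (mod 5074)
1129^32 ≡ 4765^2 = 22705225 ≡ 4149 (mod 5074)
1129^64 ≡ 4149^2 = 17214201 ≡ 3193 (mod 5074)
1129^128 ≡ 3193^2 = 10195249 ≡ 1583 (mod 5074)
1129^256 ≡ 1583^2 = 2505889 ≡ 4407 (mod 5074)
1129^512 ≡ 4407^2 = 19421649 ≡ 3451 (mod 5074)
1129^1024 ≡ 3451^2 = 11909401 ≡ 723 (mod 5074)
1129^2048 ≡ 723^2 = 522729 ≡ 107 (mod 5074)
1129^2721 = 1129^2048 * 1129^512 * 1129^128 * 1129^32 * 1129^1 ≡ 107 * 3451 * 1583 * 4149 * 1129 (mod 5074).
Accumulate the product:
107 * 3451 = 369257 ≡ 3929
3929 * 1583 = 6219607 ≡ 3957
3957 * 4149 = 16417593 ≡ 3203
3203 * 1129 = 3616187 ≡ 3499

3499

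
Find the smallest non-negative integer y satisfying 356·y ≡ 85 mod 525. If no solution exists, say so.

gcd(356, 525) = 1, so a unique solution mod 525 exists.
356⁻¹ ≡ 146 (mod 525).
y ≡ 146·85 ≡ 335 (mod 525).

335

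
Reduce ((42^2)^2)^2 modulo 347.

(42)^2 ≡ 29 (mod 347)
(29)^2 ≡ 147 (mod 347)
(147)^2 ≡ 95 (mod 347)

95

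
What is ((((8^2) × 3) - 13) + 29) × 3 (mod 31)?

(8)^2 ≡ 2 (mod 31)
2 × 3 = 6
6 - 13 = -7 ≡ 24 (mod 31)
24 + 29 = 53 ≡ 22 (mod 31)
22 × 3 = 66 ≡ 4 (mod 31)

4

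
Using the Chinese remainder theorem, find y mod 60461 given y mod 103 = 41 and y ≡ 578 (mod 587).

8796

103⁻¹ mod 587: 103*57 ≡ 1 (mod 587), so 103⁻¹ ≡ 57.
y = 41 + 103*((578 − 41)*57 mod 587) = 41 + 103*85 = 8796.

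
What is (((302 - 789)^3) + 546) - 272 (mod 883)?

302 - 789 = -487 ≡ 396 (mod 883)
(396)^3 ≡ 395 (mod 883)
395 + 546 = 941 ≡ 58 (mod 883)
58 - 272 = -214 ≡ 669 (mod 883)

669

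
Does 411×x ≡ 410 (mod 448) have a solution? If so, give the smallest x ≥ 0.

110

gcd(411, 448) = 1, so a unique solution mod 448 exists.
411⁻¹ ≡ 339 (mod 448).
x ≡ 339×410 ≡ 110 (mod 448).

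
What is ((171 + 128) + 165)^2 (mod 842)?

586

171 + 128 = 299
299 + 165 = 464
(464)^2 ≡ 586 (mod 842)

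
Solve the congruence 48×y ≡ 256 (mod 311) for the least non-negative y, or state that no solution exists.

109

gcd(48, 311) = 1, so a unique solution mod 311 exists.
48⁻¹ ≡ 162 (mod 311).
y ≡ 162×256 ≡ 109 (mod 311).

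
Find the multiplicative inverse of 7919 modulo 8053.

1863

8053 = 1*7919 + 134
7919 = 59*134 + 13
134 = 10*13 + 4
13 = 3*4 + 1
4 = 4*1 + 0
gcd(7919, 8053) = 1, so the inverse exists.
Back-substitute for 1:
1 = 1*13 − 3*4
  = −3*134 + 31*13
  = 31*7919 − 1832*134
  = −1832*8053 + 1863*7919
So 7919⁻¹ ≡ 1863 (mod 8053).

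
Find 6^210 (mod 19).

7

Compute successive squares:
6^1 ≡ 6 (mod 19)
6^2 ≡ 6^2 = 36 ≡ 17 (mod 19)
6^4 ≡ 17^2 = 289 ≡ 4 (mod 19)
6^8 ≡ 4^2 = 16 (mod 19)
6^16 ≡ 16^2 = 256 ≡ 9 (mod 19)
6^32 ≡ 9^2 = 81 ≡ 5 (mod 19)
6^64 ≡ 5^2 = 25 ≡ 6 (mod 19)
6^128 ≡ 6^2 = 36 ≡ 17 (mod 19)
6^210 = 6^128 * 6^64 * 6^16 * 6^2 ≡ 17 * 6 * 9 * 17 (mod 19).
Accumulate the product:
17 * 6 = 102 ≡ 7
7 * 9 = 63 ≡ 6
6 * 17 = 102 ≡ 7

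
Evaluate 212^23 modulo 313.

By square-and-multiply:
23 in binary is 10111, i.e. 23 = 16 + 4 + 2 + 1.
212^1 ≡ 212 (mod 313)
212^2 ≡ 212^2 = 44944 ≡ 185 (mod 313)
212^4 ≡ 185^2 = 34225 ≡ 108 (mod 313)
212^8 ≡ 108^2 = 11664 ≡ 83 (mod 313)
212^16 ≡ 83^2 = 6889 ≡ 3 (mod 313)
212^23 = 212^16 * 212^4 * 212^2 * 212^1 ≡ 3 * 108 * 185 * 212 (mod 313).
Accumulate the product:
3 * 108 = 324 ≡ 11
11 * 185 = 2035 ≡ 157
157 * 212 = 33284 ≡ 106

106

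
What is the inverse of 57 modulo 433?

433 = 7*57 + 34
57 = 1*34 + 23
34 = 1*23 + 11
23 = 2*11 + 1
11 = 11*1 + 0
gcd(57, 433) = 1, so the inverse exists.
Bézout: 1 = −5*433 + 38*57.
So 57⁻¹ ≡ 38 (mod 433).

38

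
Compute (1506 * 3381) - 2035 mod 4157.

1583

1506 * 3381 = 5091786 ≡ 3618 (mod 4157)
3618 - 2035 = 1583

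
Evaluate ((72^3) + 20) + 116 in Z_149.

(72)^3 ≡ 3 (mod 149)
3 + 20 = 23
23 + 116 = 139

139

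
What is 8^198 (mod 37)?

Using repeated squaring:
198 in binary is 11000110, i.e. 198 = 128 + 64 + 4 + 2.
8^1 ≡ 8 (mod 37)
8^2 ≡ 8^2 = 64 ≡ 27 (mod 37)
8^4 ≡ 27^2 = 729 ≡ 26 (mod 37)
8^8 ≡ 26^2 = 676 ≡ 10 (mod 37)
8^16 ≡ 10^2 = 100 ≡ 26 (mod 37)
8^32 ≡ 26^2 = 676 ≡ 10 (mod 37)
8^64 ≡ 10^2 = 100 ≡ 26 (mod 37)
8^128 ≡ 26^2 = 676 ≡ 10 (mod 37)
8^198 = 8^128 · 8^64 · 8^4 · 8^2 ≡ 10 · 26 · 26 · 27 (mod 37).
Accumulate the product:
10 · 26 = 260 ≡ 1
1 · 26 = 26
26 · 27 = 702 ≡ 36

36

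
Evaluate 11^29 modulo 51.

41

11^1 ≡ 11 (mod 51)
11^2 ≡ 11^2 = 121 ≡ 19 (mod 51)
11^4 ≡ 19^2 = 361 ≡ 4 (mod 51)
11^8 ≡ 4^2 = 16 (mod 51)
11^16 ≡ 16^2 = 256 ≡ 1 (mod 51)
11^29 = 11^16 × 11^8 × 11^4 × 11^1 ≡ 1 × 16 × 4 × 11 (mod 51).
Accumulate the product:
1 × 16 = 16
16 × 4 = 64 ≡ 13
13 × 11 = 143 ≡ 41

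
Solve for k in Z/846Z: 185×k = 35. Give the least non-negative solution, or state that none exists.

709

gcd(185, 846) = 1, so a unique solution mod 846 exists.
185⁻¹ ≡ 407 (mod 846).
k ≡ 407×35 ≡ 709 (mod 846).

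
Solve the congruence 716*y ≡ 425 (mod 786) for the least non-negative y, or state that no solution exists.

gcd(716, 786) = 2, and 2 does not divide 425.
So the congruence has no solution.

no solution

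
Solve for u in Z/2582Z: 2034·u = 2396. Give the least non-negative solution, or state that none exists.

gcd(2034, 2582) = 2, and 2 | 2396, so solutions exist.
Divide through by 2: 1017·u = 1198 (mod 1291).
1017⁻¹ ≡ 768 (mod 1291).
u ≡ 768·1198 ≡ 872 (mod 1291).
The smallest non-negative solution is u = 872.

872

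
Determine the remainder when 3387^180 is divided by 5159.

1

By square-and-multiply:
3387^1 ≡ 3387 (mod 5159)
3387^2 ≡ 3387^2 = 11471769 ≡ 3312 (mod 5159)
3387^4 ≡ 3312^2 = 10969344 ≡ 1310 (mod 5159)
3387^8 ≡ 1310^2 = 1716100 ≡ 3312 (mod 5159)
3387^16 ≡ 3312^2 = 10969344 ≡ 1310 (mod 5159)
3387^32 ≡ 1310^2 = 1716100 ≡ 3312 (mod 5159)
3387^64 ≡ 3312^2 = 10969344 ≡ 1310 (mod 5159)
3387^128 ≡ 1310^2 = 1716100 ≡ 3312 (mod 5159)
3387^180 = 3387^128 × 3387^32 × 3387^16 × 3387^4 ≡ 3312 × 3312 × 1310 × 1310 (mod 5159).
Accumulate the product:
3312 × 3312 = 10969344 ≡ 1310
1310 × 1310 = 1716100 ≡ 3312
3312 × 1310 = 4338720 ≡ 1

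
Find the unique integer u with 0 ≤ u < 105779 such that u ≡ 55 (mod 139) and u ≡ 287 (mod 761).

139⁻¹ mod 761: 139·219 ≡ 1 (mod 761), so 139⁻¹ ≡ 219.
u = 55 + 139·((287 − 55)·219 mod 761) = 55 + 139·582 = 80953.

80953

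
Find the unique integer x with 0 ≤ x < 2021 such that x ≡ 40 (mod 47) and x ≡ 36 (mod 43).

47⁻¹ mod 43: 47×11 ≡ 1 (mod 43), so 47⁻¹ ≡ 11.
x = 40 + 47×((36 − 40)×11 mod 43) = 40 + 47×42 = 2014.

2014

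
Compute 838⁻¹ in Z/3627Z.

Run the extended Euclidean algorithm:
3627 = 4*838 + 275
838 = 3*275 + 13
275 = 21*13 + 2
13 = 6*2 + 1
2 = 2*1 + 0
gcd(838, 3627) = 1, so the inverse exists.
Back-substitute for 1:
1 = 1*13 − 6*2
  = −6*275 + 127*13
  = 127*838 − 387*275
  = −387*3627 + 1675*838
So 838⁻¹ ≡ 1675 (mod 3627).

1675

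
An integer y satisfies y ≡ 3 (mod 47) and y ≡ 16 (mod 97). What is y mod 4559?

2635

47⁻¹ mod 97: 47×64 ≡ 1 (mod 97), so 47⁻¹ ≡ 64.
y = 3 + 47×((16 − 3)×64 mod 97) = 3 + 47×56 = 2635.
Check: 2635 mod 47 = 3, 2635 mod 97 = 16. ✓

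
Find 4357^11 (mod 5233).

4534

By square-and-multiply:
11 in binary is 1011, i.e. 11 = 8 + 2 + 1.
4357^1 ≡ 4357 (mod 5233)
4357^2 ≡ 4357^2 = 18983449 ≡ 3358 (mod 5233)
4357^4 ≡ 3358^2 = 11276164 ≡ 4282 (mod 5233)
4357^8 ≡ 4282^2 = 18335524 ≡ 4325 (mod 5233)
4357^11 = 4357^8 × 4357^2 × 4357^1 ≡ 4325 × 3358 × 4357 (mod 5233).
Accumulate the product:
4325 × 3358 = 14523350 ≡ 1775
1775 × 4357 = 7733675 ≡ 4534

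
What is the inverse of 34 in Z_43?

19

By the extended Euclidean algorithm:
43 = 1*34 + 9
34 = 3*9 + 7
9 = 1*7 + 2
7 = 3*2 + 1
2 = 2*1 + 0
gcd(34, 43) = 1, so the inverse exists.
Back-substitute for 1:
1 = 1*7 − 3*2
  = −3*9 + 4*7
  = 4*34 − 15*9
  = −15*43 + 19*34
So 34⁻¹ ≡ 19 (mod 43).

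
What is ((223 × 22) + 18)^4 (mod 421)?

223 × 22 = 4906 ≡ 275 (mod 421)
275 + 18 = 293
(293)^4 ≡ 383 (mod 421)

383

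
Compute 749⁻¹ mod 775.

775 = 1×749 + 26
749 = 28×26 + 21
26 = 1×21 + 5
21 = 4×5 + 1
5 = 5×1 + 0
gcd(749, 775) = 1, so the inverse exists.
Back-substitute for 1:
1 = 1×21 − 4×5
  = −4×26 + 5×21
  = 5×749 − 144×26
  = −144×775 + 149×749
So 749⁻¹ ≡ 149 (mod 775).

149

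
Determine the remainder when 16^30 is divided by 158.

30 in binary is 11110, i.e. 30 = 16 + 8 + 4 + 2.
16^1 ≡ 16 (mod 158)
16^2 ≡ 16^2 = 256 ≡ 98 (mod 158)
16^4 ≡ 98^2 = 9604 ≡ 124 (mod 158)
16^8 ≡ 124^2 = 15376 ≡ 50 (mod 158)
16^16 ≡ 50^2 = 2500 ≡ 130 (mod 158)
16^30 = 16^16 × 16^8 × 16^4 × 16^2 ≡ 130 × 50 × 124 × 98 (mod 158).
Accumulate the product:
130 × 50 = 6500 ≡ 22
22 × 124 = 2728 ≡ 42
42 × 98 = 4116 ≡ 8

8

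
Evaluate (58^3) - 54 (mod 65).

(58)^3 ≡ 47 (mod 65)
47 - 54 = -7 ≡ 58 (mod 65)

58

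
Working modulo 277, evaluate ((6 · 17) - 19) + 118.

201

6 · 17 = 102
102 - 19 = 83
83 + 118 = 201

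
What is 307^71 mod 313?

Compute successive squares:
307^1 ≡ 307 (mod 313)
307^2 ≡ 307^2 = 94249 ≡ 36 (mod 313)
307^4 ≡ 36^2 = 1296 ≡ 44 (mod 313)
307^8 ≡ 44^2 = 1936 ≡ 58 (mod 313)
307^16 ≡ 58^2 = 3364 ≡ 234 (mod 313)
307^32 ≡ 234^2 = 54756 ≡ 294 (mod 313)
307^64 ≡ 294^2 = 86436 ≡ 48 (mod 313)
307^71 = 307^64 × 307^4 × 307^2 × 307^1 ≡ 48 × 44 × 36 × 307 (mod 313).
Accumulate the product:
48 × 44 = 2112 ≡ 234
234 × 36 = 8424 ≡ 286
286 × 307 = 87802 ≡ 162

162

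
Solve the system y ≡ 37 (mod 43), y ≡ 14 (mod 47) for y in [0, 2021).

1800

43⁻¹ mod 47: 43*35 ≡ 1 (mod 47), so 43⁻¹ ≡ 35.
y = 37 + 43*((14 − 37)*35 mod 47) = 37 + 43*41 = 1800.
Check: 1800 mod 43 = 37, 1800 mod 47 = 14. ✓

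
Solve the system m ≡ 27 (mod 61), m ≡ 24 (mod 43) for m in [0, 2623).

61⁻¹ mod 43: 61×12 ≡ 1 (mod 43), so 61⁻¹ ≡ 12.
m = 27 + 61×((24 − 27)×12 mod 43) = 27 + 61×7 = 454.

454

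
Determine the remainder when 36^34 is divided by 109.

78

Compute successive squares:
34 in binary is 100010, i.e. 34 = 32 + 2.
36^1 ≡ 36 (mod 109)
36^2 ≡ 36^2 = 1296 ≡ 97 (mod 109)
36^4 ≡ 97^2 = 9409 ≡ 35 (mod 109)
36^8 ≡ 35^2 = 1225 ≡ 26 (mod 109)
36^16 ≡ 26^2 = 676 ≡ 22 (mod 109)
36^32 ≡ 22^2 = 484 ≡ 48 (mod 109)
36^34 = 36^32 * 36^2 ≡ 48 * 97 (mod 109).
48 * 97 = 4656 ≡ 78 (mod 109).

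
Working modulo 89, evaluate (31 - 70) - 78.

61

31 - 70 = -39 ≡ 50 (mod 89)
50 - 78 = -28 ≡ 61 (mod 89)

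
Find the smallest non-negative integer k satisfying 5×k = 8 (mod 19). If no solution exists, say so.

13

gcd(5, 19) = 1, so a unique solution mod 19 exists.
5⁻¹ ≡ 4 (mod 19).
k ≡ 4×8 ≡ 13 (mod 19).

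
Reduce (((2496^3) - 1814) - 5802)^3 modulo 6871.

(2496)^3 ≡ 2544 (mod 6871)
2544 - 1814 = 730
730 - 5802 = -5072 ≡ 1799 (mod 6871)
(1799)^3 ≡ 6129 (mod 6871)

6129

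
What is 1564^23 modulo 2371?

23 in binary is 10111, i.e. 23 = 16 + 4 + 2 + 1.
1564^1 ≡ 1564 (mod 2371)
1564^2 ≡ 1564^2 = 2446096 ≡ 1595 (mod 2371)
1564^4 ≡ 1595^2 = 2544025 ≡ 2313 (mod 2371)
1564^8 ≡ 2313^2 = 5349969 ≡ 993 (mod 2371)
1564^16 ≡ 993^2 = 986049 ≡ 2084 (mod 2371)
1564^23 = 1564^16 · 1564^4 · 1564^2 · 1564^1 ≡ 2084 · 2313 · 1595 · 1564 (mod 2371).
Accumulate the product:
2084 · 2313 = 4820292 ≡ 49
49 · 1595 = 78155 ≡ 2283
2283 · 1564 = 3570612 ≡ 2257

2257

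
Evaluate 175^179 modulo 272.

159

Using repeated squaring:
179 in binary is 10110011, i.e. 179 = 128 + 32 + 16 + 2 + 1.
175^1 ≡ 175 (mod 272)
175^2 ≡ 175^2 = 30625 ≡ 161 (mod 272)
175^4 ≡ 161^2 = 25921 ≡ 81 (mod 272)
175^8 ≡ 81^2 = 6561 ≡ 33 (mod 272)
175^16 ≡ 33^2 = 1089 ≡ 1 (mod 272)
175^32 ≡ 1^2 = 1 (mod 272)
175^64 ≡ 1^2 = 1 (mod 272)
175^128 ≡ 1^2 = 1 (mod 272)
175^179 = 175^128 * 175^32 * 175^16 * 175^2 * 175^1 ≡ 1 * 1 * 1 * 161 * 175 (mod 272).
Accumulate the product:
1 * 1 = 1
1 * 1 = 1
1 * 161 = 161
161 * 175 = 28175 ≡ 159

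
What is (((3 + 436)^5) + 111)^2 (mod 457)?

433

3 + 436 = 439
(439)^5 ≡ 127 (mod 457)
127 + 111 = 238
(238)^2 ≡ 433 (mod 457)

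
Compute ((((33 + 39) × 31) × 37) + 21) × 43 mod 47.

37

33 + 39 = 72 ≡ 25 (mod 47)
25 × 31 = 775 ≡ 23 (mod 47)
23 × 37 = 851 ≡ 5 (mod 47)
5 + 21 = 26
26 × 43 = 1118 ≡ 37 (mod 47)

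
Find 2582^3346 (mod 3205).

929

Using repeated squaring:
3346 in binary is 110100010010, i.e. 3346 = 2048 + 1024 + 256 + 16 + 2.
2582^1 ≡ 2582 (mod 3205)
2582^2 ≡ 2582^2 = 6666724 ≡ 324 (mod 3205)
2582^4 ≡ 324^2 = 104976 ≡ 2416 (mod 3205)
2582^8 ≡ 2416^2 = 5837056 ≡ 751 (mod 3205)
2582^16 ≡ 751^2 = 564001 ≡ 3126 (mod 3205)
2582^32 ≡ 3126^2 = 9771876 ≡ 3036 (mod 3205)
2582^64 ≡ 3036^2 = 9217296 ≡ 2921 (mod 3205)
2582^128 ≡ 2921^2 = 8532241 ≡ 531 (mod 3205)
2582^256 ≡ 531^2 = 281961 ≡ 3126 (mod 3205)
2582^512 ≡ 3126^2 = 9771876 ≡ 3036 (mod 3205)
2582^1024 ≡ 3036^2 = 9217296 ≡ 2921 (mod 3205)
2582^2048 ≡ 2921^2 = 8532241 ≡ 531 (mod 3205)
2582^3346 = 2582^2048 × 2582^1024 × 2582^256 × 2582^16 × 2582^2 ≡ 531 × 2921 × 3126 × 3126 × 324 (mod 3205).
Accumulate the product:
531 × 2921 = 1551051 ≡ 3036
3036 × 3126 = 9490536 ≡ 531
531 × 3126 = 1659906 ≡ 2921
2921 × 324 = 946404 ≡ 929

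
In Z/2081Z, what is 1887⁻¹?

1963

Apply the Euclidean algorithm and back-substitute:
2081 = 1×1887 + 194
1887 = 9×194 + 141
194 = 1×141 + 53
141 = 2×53 + 35
53 = 1×35 + 18
35 = 1×18 + 17
18 = 1×17 + 1
17 = 17×1 + 0
gcd(1887, 2081) = 1, so the inverse exists.
Bézout: 1 = 107×2081 − 118×1887.
So 1887⁻¹ ≡ −118 ≡ 1963 (mod 2081).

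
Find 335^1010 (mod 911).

61

Using repeated squaring:
1010 in binary is 1111110010, i.e. 1010 = 512 + 256 + 128 + 64 + 32 + 16 + 2.
335^1 ≡ 335 (mod 911)
335^2 ≡ 335^2 = 112225 ≡ 172 (mod 911)
335^4 ≡ 172^2 = 29584 ≡ 432 (mod 911)
335^8 ≡ 432^2 = 186624 ≡ 780 (mod 911)
335^16 ≡ 780^2 = 608400 ≡ 763 (mod 911)
335^32 ≡ 763^2 = 582169 ≡ 40 (mod 911)
335^64 ≡ 40^2 = 1600 ≡ 689 (mod 911)
335^128 ≡ 689^2 = 474721 ≡ 90 (mod 911)
335^256 ≡ 90^2 = 8100 ≡ 812 (mod 911)
335^512 ≡ 812^2 = 659344 ≡ 691 (mod 911)
335^1010 = 335^512 · 335^256 · 335^128 · 335^64 · 335^32 · 335^16 · 335^2 ≡ 691 · 812 · 90 · 689 · 40 · 763 · 172 (mod 911).
Accumulate the product:
691 · 812 = 561092 ≡ 827
827 · 90 = 74430 ≡ 639
639 · 689 = 440271 ≡ 258
258 · 40 = 10320 ≡ 299
299 · 763 = 228137 ≡ 387
387 · 172 = 66564 ≡ 61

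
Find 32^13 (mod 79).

23

13 in binary is 1101, i.e. 13 = 8 + 4 + 1.
32^1 ≡ 32 (mod 79)
32^2 ≡ 32^2 = 1024 ≡ 76 (mod 79)
32^4 ≡ 76^2 = 5776 ≡ 9 (mod 79)
32^8 ≡ 9^2 = 81 ≡ 2 (mod 79)
32^13 = 32^8 × 32^4 × 32^1 ≡ 2 × 9 × 32 (mod 79).
Accumulate the product:
2 × 9 = 18
18 × 32 = 576 ≡ 23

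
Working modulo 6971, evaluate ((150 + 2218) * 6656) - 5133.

1815

150 + 2218 = 2368
2368 * 6656 = 15761408 ≡ 6948 (mod 6971)
6948 - 5133 = 1815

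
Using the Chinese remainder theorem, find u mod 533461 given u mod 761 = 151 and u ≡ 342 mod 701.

761⁻¹ mod 701: 761*222 ≡ 1 (mod 701), so 761⁻¹ ≡ 222.
u = 151 + 761*((342 − 151)*222 mod 701) = 151 + 761*342 = 260413.

260413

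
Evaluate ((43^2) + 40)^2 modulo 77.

(43)^2 ≡ 1 (mod 77)
1 + 40 = 41
(41)^2 ≡ 64 (mod 77)

64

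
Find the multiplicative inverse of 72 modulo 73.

72

By the extended Euclidean algorithm:
73 = 1*72 + 1
72 = 72*1 + 0
gcd(72, 73) = 1, so the inverse exists.
Back-substitute for 1:
1 = 1*73 − 1*72
So 72⁻¹ ≡ −1 ≡ 72 (mod 73).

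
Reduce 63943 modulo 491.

113

63943 = 130*491 + 113, so 63943 ≡ 113 (mod 491).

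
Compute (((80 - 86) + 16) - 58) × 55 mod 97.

76

80 - 86 = -6 ≡ 91 (mod 97)
91 + 16 = 107 ≡ 10 (mod 97)
10 - 58 = -48 ≡ 49 (mod 97)
49 × 55 = 2695 ≡ 76 (mod 97)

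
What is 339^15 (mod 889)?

15 in binary is 1111, i.e. 15 = 8 + 4 + 2 + 1.
339^1 ≡ 339 (mod 889)
339^2 ≡ 339^2 = 114921 ≡ 240 (mod 889)
339^4 ≡ 240^2 = 57600 ≡ 704 (mod 889)
339^8 ≡ 704^2 = 495616 ≡ 443 (mod 889)
339^15 = 339^8 · 339^4 · 339^2 · 339^1 ≡ 443 · 704 · 240 · 339 (mod 889).
Accumulate the product:
443 · 704 = 311872 ≡ 722
722 · 240 = 173280 ≡ 814
814 · 339 = 275946 ≡ 356

356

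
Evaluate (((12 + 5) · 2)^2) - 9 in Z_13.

12 + 5 = 17 ≡ 4 (mod 13)
4 · 2 = 8
(8)^2 ≡ 12 (mod 13)
12 - 9 = 3

3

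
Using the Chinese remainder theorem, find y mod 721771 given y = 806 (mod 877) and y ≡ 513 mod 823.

463862

877⁻¹ mod 823: 877·442 ≡ 1 (mod 823), so 877⁻¹ ≡ 442.
y = 806 + 877·((513 − 806)·442 mod 823) = 806 + 877·528 = 463862.
Check: 463862 mod 877 = 806, 463862 mod 823 = 513. ✓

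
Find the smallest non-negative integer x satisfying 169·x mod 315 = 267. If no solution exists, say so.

gcd(169, 315) = 1, so a unique solution mod 315 exists.
169⁻¹ ≡ 274 (mod 315).
x ≡ 274·267 ≡ 78 (mod 315).

78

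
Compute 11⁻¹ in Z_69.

44

By the extended Euclidean algorithm:
69 = 6×11 + 3
11 = 3×3 + 2
3 = 1×2 + 1
2 = 2×1 + 0
gcd(11, 69) = 1, so the inverse exists.
Bézout: 1 = 4×69 − 25×11.
So 11⁻¹ ≡ −25 ≡ 44 (mod 69).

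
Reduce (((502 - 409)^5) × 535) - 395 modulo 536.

502 - 409 = 93
(93)^5 ≡ 333 (mod 536)
333 × 535 = 178155 ≡ 203 (mod 536)
203 - 395 = -192 ≡ 344 (mod 536)

344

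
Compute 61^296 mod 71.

By square-and-multiply:
296 in binary is 100101000, i.e. 296 = 256 + 32 + 8.
61^1 ≡ 61 (mod 71)
61^2 ≡ 61^2 = 3721 ≡ 29 (mod 71)
61^4 ≡ 29^2 = 841 ≡ 60 (mod 71)
61^8 ≡ 60^2 = 3600 ≡ 50 (mod 71)
61^16 ≡ 50^2 = 2500 ≡ 15 (mod 71)
61^32 ≡ 15^2 = 225 ≡ 12 (mod 71)
61^64 ≡ 12^2 = 144 ≡ 2 (mod 71)
61^128 ≡ 2^2 = 4 (mod 71)
61^256 ≡ 4^2 = 16 (mod 71)
61^296 = 61^256 · 61^32 · 61^8 ≡ 16 · 12 · 50 (mod 71).
Accumulate the product:
16 · 12 = 192 ≡ 50
50 · 50 = 2500 ≡ 15

15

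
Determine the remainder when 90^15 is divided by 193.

173

15 in binary is 1111, i.e. 15 = 8 + 4 + 2 + 1.
90^1 ≡ 90 (mod 193)
90^2 ≡ 90^2 = 8100 ≡ 187 (mod 193)
90^4 ≡ 187^2 = 34969 ≡ 36 (mod 193)
90^8 ≡ 36^2 = 1296 ≡ 138 (mod 193)
90^15 = 90^8 × 90^4 × 90^2 × 90^1 ≡ 138 × 36 × 187 × 90 (mod 193).
Accumulate the product:
138 × 36 = 4968 ≡ 143
143 × 187 = 26741 ≡ 107
107 × 90 = 9630 ≡ 173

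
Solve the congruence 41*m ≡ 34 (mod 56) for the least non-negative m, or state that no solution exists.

50

gcd(41, 56) = 1, so a unique solution mod 56 exists.
41⁻¹ ≡ 41 (mod 56).
m ≡ 41*34 ≡ 50 (mod 56).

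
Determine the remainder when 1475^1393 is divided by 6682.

Compute successive squares:
1475^1 ≡ 1475 (mod 6682)
1475^2 ≡ 1475^2 = 2175625 ≡ 3975 (mod 6682)
1475^4 ≡ 3975^2 = 15800625 ≡ 4377 (mod 6682)
1475^8 ≡ 4377^2 = 19158129 ≡ 835 (mod 6682)
1475^16 ≡ 835^2 = 697225 ≡ 2297 (mod 6682)
1475^32 ≡ 2297^2 = 5276209 ≡ 4111 (mod 6682)
1475^64 ≡ 4111^2 = 16900321 ≡ 1543 (mod 6682)
1475^128 ≡ 1543^2 = 2380849 ≡ 2057 (mod 6682)
1475^256 ≡ 2057^2 = 4231249 ≡ 1543 (mod 6682)
1475^512 ≡ 1543^2 = 2380849 ≡ 2057 (mod 6682)
1475^1024 ≡ 2057^2 = 4231249 ≡ 1543 (mod 6682)
1475^1393 = 1475^1024 * 1475^256 * 1475^64 * 1475^32 * 1475^16 * 1475^1 ≡ 1543 * 1543 * 1543 * 4111 * 2297 * 1475 (mod 6682).
Accumulate the product:
1543 * 1543 = 2380849 ≡ 2057
2057 * 1543 = 3173951 ≡ 1
1 * 4111 = 4111
4111 * 2297 = 9442967 ≡ 1301
1301 * 1475 = 1918975 ≡ 1241

1241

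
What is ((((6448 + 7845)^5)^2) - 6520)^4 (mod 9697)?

6448 + 7845 = 14293 ≡ 4596 (mod 9697)
(4596)^5 ≡ 2034 (mod 9697)
(2034)^2 ≡ 6234 (mod 9697)
6234 - 6520 = -286 ≡ 9411 (mod 9697)
(9411)^4 ≡ 4708 (mod 9697)

4708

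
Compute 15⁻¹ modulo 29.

2

29 = 1×15 + 14
15 = 1×14 + 1
14 = 14×1 + 0
gcd(15, 29) = 1, so the inverse exists.
Back-substitute for 1:
1 = 1×15 − 1×14
  = −1×29 + 2×15
So 15⁻¹ ≡ 2 (mod 29).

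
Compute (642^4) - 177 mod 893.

(642)^4 ≡ 864 (mod 893)
864 - 177 = 687

687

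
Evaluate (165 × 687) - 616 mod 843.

165 × 687 = 113355 ≡ 393 (mod 843)
393 - 616 = -223 ≡ 620 (mod 843)

620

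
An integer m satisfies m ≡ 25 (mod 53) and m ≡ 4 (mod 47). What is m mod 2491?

53⁻¹ mod 47: 53·8 ≡ 1 (mod 47), so 53⁻¹ ≡ 8.
m = 25 + 53·((4 − 25)·8 mod 47) = 25 + 53·20 = 1085.

1085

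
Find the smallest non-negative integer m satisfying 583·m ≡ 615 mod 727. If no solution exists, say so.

647

gcd(583, 727) = 1, so a unique solution mod 727 exists.
583⁻¹ ≡ 520 (mod 727).
m ≡ 520·615 ≡ 647 (mod 727).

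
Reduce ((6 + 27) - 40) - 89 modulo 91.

6 + 27 = 33
33 - 40 = -7 ≡ 84 (mod 91)
84 - 89 = -5 ≡ 86 (mod 91)

86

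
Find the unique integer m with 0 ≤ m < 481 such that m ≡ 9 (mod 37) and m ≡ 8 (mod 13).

268

37⁻¹ mod 13: 37*6 ≡ 1 (mod 13), so 37⁻¹ ≡ 6.
m = 9 + 37*((8 − 9)*6 mod 13) = 9 + 37*7 = 268.
Check: 268 mod 37 = 9, 268 mod 13 = 8. ✓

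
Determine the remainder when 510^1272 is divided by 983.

321

Using repeated squaring:
1272 in binary is 10011111000, i.e. 1272 = 1024 + 128 + 64 + 32 + 16 + 8.
510^1 ≡ 510 (mod 983)
510^2 ≡ 510^2 = 260100 ≡ 588 (mod 983)
510^4 ≡ 588^2 = 345744 ≡ 711 (mod 983)
510^8 ≡ 711^2 = 505521 ≡ 259 (mod 983)
510^16 ≡ 259^2 = 67081 ≡ 237 (mod 983)
510^32 ≡ 237^2 = 56169 ≡ 138 (mod 983)
510^64 ≡ 138^2 = 19044 ≡ 367 (mod 983)
510^128 ≡ 367^2 = 134689 ≡ 18 (mod 983)
510^256 ≡ 18^2 = 324 (mod 983)
510^512 ≡ 324^2 = 104976 ≡ 778 (mod 983)
510^1024 ≡ 778^2 = 605284 ≡ 739 (mod 983)
510^1272 = 510^1024 * 510^128 * 510^64 * 510^32 * 510^16 * 510^8 ≡ 739 * 18 * 367 * 138 * 237 * 259 (mod 983).
Accumulate the product:
739 * 18 = 13302 ≡ 523
523 * 367 = 191941 ≡ 256
256 * 138 = 35328 ≡ 923
923 * 237 = 218751 ≡ 525
525 * 259 = 135975 ≡ 321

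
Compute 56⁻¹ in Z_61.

By the extended Euclidean algorithm:
61 = 1·56 + 5
56 = 11·5 + 1
5 = 5·1 + 0
gcd(56, 61) = 1, so the inverse exists.
Bézout: 1 = −11·61 + 12·56.
So 56⁻¹ ≡ 12 (mod 61).

12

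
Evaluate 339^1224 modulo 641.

Using repeated squaring:
1224 in binary is 10011001000, i.e. 1224 = 1024 + 128 + 64 + 8.
339^1 ≡ 339 (mod 641)
339^2 ≡ 339^2 = 114921 ≡ 182 (mod 641)
339^4 ≡ 182^2 = 33124 ≡ 433 (mod 641)
339^8 ≡ 433^2 = 187489 ≡ 317 (mod 641)
339^16 ≡ 317^2 = 100489 ≡ 493 (mod 641)
339^32 ≡ 493^2 = 243049 ≡ 110 (mod 641)
339^64 ≡ 110^2 = 12100 ≡ 562 (mod 641)
339^128 ≡ 562^2 = 315844 ≡ 472 (mod 641)
339^256 ≡ 472^2 = 222784 ≡ 357 (mod 641)
339^512 ≡ 357^2 = 127449 ≡ 531 (mod 641)
339^1024 ≡ 531^2 = 281961 ≡ 562 (mod 641)
339^1224 = 339^1024 × 339^128 × 339^64 × 339^8 ≡ 562 × 472 × 562 × 317 (mod 641).
Accumulate the product:
562 × 472 = 265264 ≡ 531
531 × 562 = 298422 ≡ 357
357 × 317 = 113169 ≡ 353

353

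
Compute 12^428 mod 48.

By square-and-multiply:
428 in binary is 110101100, i.e. 428 = 256 + 128 + 32 + 8 + 4.
12^1 ≡ 12 (mod 48)
12^2 ≡ 12^2 = 144 ≡ 0 (mod 48)
12^4 ≡ 0^2 = 0 (mod 48)
12^8 ≡ 0^2 = 0 (mod 48)
12^16 ≡ 0^2 = 0 (mod 48)
12^32 ≡ 0^2 = 0 (mod 48)
12^64 ≡ 0^2 = 0 (mod 48)
12^128 ≡ 0^2 = 0 (mod 48)
12^256 ≡ 0^2 = 0 (mod 48)
12^428 = 12^256 × 12^128 × 12^32 × 12^8 × 12^4 ≡ 0 × 0 × 0 × 0 × 0 (mod 48).
Accumulate the product:
0 × 0 = 0
0 × 0 = 0
0 × 0 = 0
0 × 0 = 0

0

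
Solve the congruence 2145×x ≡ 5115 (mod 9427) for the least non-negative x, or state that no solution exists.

332

gcd(2145, 9427) = 11, and 11 | 5115, so solutions exist.
Divide through by 11: 195×x = 465 (mod 857).
195⁻¹ ≡ 690 (mod 857).
x ≡ 690×465 ≡ 332 (mod 857).
The smallest non-negative solution is x = 332.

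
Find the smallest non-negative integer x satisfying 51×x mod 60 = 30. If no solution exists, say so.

10

gcd(51, 60) = 3, and 3 | 30, so solutions exist.
Divide through by 3: 17×x mod 20 = 10.
17⁻¹ ≡ 13 (mod 20).
x ≡ 13×10 ≡ 10 (mod 20).
The smallest non-negative solution is x = 10.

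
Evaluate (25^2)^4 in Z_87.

(25)^2 ≡ 16 (mod 87)
(16)^4 ≡ 25 (mod 87)

25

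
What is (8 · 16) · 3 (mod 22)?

8 · 16 = 128 ≡ 18 (mod 22)
18 · 3 = 54 ≡ 10 (mod 22)

10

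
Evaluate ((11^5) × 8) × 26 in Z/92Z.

(11)^5 ≡ 51 (mod 92)
51 × 8 = 408 ≡ 40 (mod 92)
40 × 26 = 1040 ≡ 28 (mod 92)

28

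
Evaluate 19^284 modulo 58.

53

19^1 ≡ 19 (mod 58)
19^2 ≡ 19^2 = 361 ≡ 13 (mod 58)
19^4 ≡ 13^2 = 169 ≡ 53 (mod 58)
19^8 ≡ 53^2 = 2809 ≡ 25 (mod 58)
19^16 ≡ 25^2 = 625 ≡ 45 (mod 58)
19^32 ≡ 45^2 = 2025 ≡ 53 (mod 58)
19^64 ≡ 53^2 = 2809 ≡ 25 (mod 58)
19^128 ≡ 25^2 = 625 ≡ 45 (mod 58)
19^256 ≡ 45^2 = 2025 ≡ 53 (mod 58)
19^284 = 19^256 · 19^16 · 19^8 · 19^4 ≡ 53 · 45 · 25 · 53 (mod 58).
Accumulate the product:
53 · 45 = 2385 ≡ 7
7 · 25 = 175 ≡ 1
1 · 53 = 53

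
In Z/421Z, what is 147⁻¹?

Apply the Euclidean algorithm and back-substitute:
421 = 2*147 + 127
147 = 1*127 + 20
127 = 6*20 + 7
20 = 2*7 + 6
7 = 1*6 + 1
6 = 6*1 + 0
gcd(147, 421) = 1, so the inverse exists.
Bézout: 1 = 22*421 − 63*147.
So 147⁻¹ ≡ −63 ≡ 358 (mod 421).

358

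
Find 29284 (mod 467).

330

29284 = 62·467 + 330, so 29284 ≡ 330 (mod 467).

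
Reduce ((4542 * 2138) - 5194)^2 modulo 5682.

5362

4542 * 2138 = 9710796 ≡ 258 (mod 5682)
258 - 5194 = -4936 ≡ 746 (mod 5682)
(746)^2 ≡ 5362 (mod 5682)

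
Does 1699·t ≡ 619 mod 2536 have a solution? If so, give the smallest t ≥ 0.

1393

gcd(1699, 2536) = 1, so a unique solution mod 2536 exists.
1699⁻¹ ≡ 203 (mod 2536).
t ≡ 203·619 ≡ 1393 (mod 2536).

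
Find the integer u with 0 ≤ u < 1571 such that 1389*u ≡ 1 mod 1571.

1571 = 1·1389 + 182
1389 = 7·182 + 115
182 = 1·115 + 67
115 = 1·67 + 48
67 = 1·48 + 19
48 = 2·19 + 10
19 = 1·10 + 9
10 = 1·9 + 1
9 = 9·1 + 0
gcd(1389, 1571) = 1, so the inverse exists.
Back-substitute for 1:
1 = 1·10 − 1·9
  = −1·19 + 2·10
  = 2·48 − 5·19
  = −5·67 + 7·48
  = 7·115 − 12·67
  = −12·182 + 19·115
  = 19·1389 − 145·182
  = −145·1571 + 164·1389
So 1389⁻¹ ≡ 164 (mod 1571).

164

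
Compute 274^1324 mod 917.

813

1324 in binary is 10100101100, i.e. 1324 = 1024 + 256 + 32 + 8 + 4.
274^1 ≡ 274 (mod 917)
274^2 ≡ 274^2 = 75076 ≡ 799 (mod 917)
274^4 ≡ 799^2 = 638401 ≡ 169 (mod 917)
274^8 ≡ 169^2 = 28561 ≡ 134 (mod 917)
274^16 ≡ 134^2 = 17956 ≡ 533 (mod 917)
274^32 ≡ 533^2 = 284089 ≡ 736 (mod 917)
274^64 ≡ 736^2 = 541696 ≡ 666 (mod 917)
274^128 ≡ 666^2 = 443556 ≡ 645 (mod 917)
274^256 ≡ 645^2 = 416025 ≡ 624 (mod 917)
274^512 ≡ 624^2 = 389376 ≡ 568 (mod 917)
274^1024 ≡ 568^2 = 322624 ≡ 757 (mod 917)
274^1324 = 274^1024 * 274^256 * 274^32 * 274^8 * 274^4 ≡ 757 * 624 * 736 * 134 * 169 (mod 917).
Accumulate the product:
757 * 624 = 472368 ≡ 113
113 * 736 = 83168 ≡ 638
638 * 134 = 85492 ≡ 211
211 * 169 = 35659 ≡ 813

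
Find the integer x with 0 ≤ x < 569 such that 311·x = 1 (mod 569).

408

Apply the Euclidean algorithm and back-substitute:
569 = 1·311 + 258
311 = 1·258 + 53
258 = 4·53 + 46
53 = 1·46 + 7
46 = 6·7 + 4
7 = 1·4 + 3
4 = 1·3 + 1
3 = 3·1 + 0
gcd(311, 569) = 1, so the inverse exists.
Back-substitute for 1:
1 = 1·4 − 1·3
  = −1·7 + 2·4
  = 2·46 − 13·7
  = −13·53 + 15·46
  = 15·258 − 73·53
  = −73·311 + 88·258
  = 88·569 − 161·311
So 311⁻¹ ≡ −161 ≡ 408 (mod 569).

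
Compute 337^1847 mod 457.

167

1847 in binary is 11100110111, i.e. 1847 = 1024 + 512 + 256 + 32 + 16 + 4 + 2 + 1.
337^1 ≡ 337 (mod 457)
337^2 ≡ 337^2 = 113569 ≡ 233 (mod 457)
337^4 ≡ 233^2 = 54289 ≡ 363 (mod 457)
337^8 ≡ 363^2 = 131769 ≡ 153 (mod 457)
337^16 ≡ 153^2 = 23409 ≡ 102 (mod 457)
337^32 ≡ 102^2 = 10404 ≡ 350 (mod 457)
337^64 ≡ 350^2 = 122500 ≡ 24 (mod 457)
337^128 ≡ 24^2 = 576 ≡ 119 (mod 457)
337^256 ≡ 119^2 = 14161 ≡ 451 (mod 457)
337^512 ≡ 451^2 = 203401 ≡ 36 (mod 457)
337^1024 ≡ 36^2 = 1296 ≡ 382 (mod 457)
337^1847 = 337^1024 * 337^512 * 337^256 * 337^32 * 337^16 * 337^4 * 337^2 * 337^1 ≡ 382 * 36 * 451 * 350 * 102 * 363 * 233 * 337 (mod 457).
Accumulate the product:
382 * 36 = 13752 ≡ 42
42 * 451 = 18942 ≡ 205
205 * 350 = 71750 ≡ 1
1 * 102 = 102
102 * 363 = 37026 ≡ 9
9 * 233 = 2097 ≡ 269
269 * 337 = 90653 ≡ 167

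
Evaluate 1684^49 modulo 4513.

By square-and-multiply:
49 in binary is 110001, i.e. 49 = 32 + 16 + 1.
1684^1 ≡ 1684 (mod 4513)
1684^2 ≡ 1684^2 = 2835856 ≡ 1692 (mod 4513)
1684^4 ≡ 1692^2 = 2862864 ≡ 1622 (mod 4513)
1684^8 ≡ 1622^2 = 2630884 ≡ 4318 (mod 4513)
1684^16 ≡ 4318^2 = 18645124 ≡ 1921 (mod 4513)
1684^32 ≡ 1921^2 = 3690241 ≡ 3120 (mod 4513)
1684^49 = 1684^32 · 1684^16 · 1684^1 ≡ 3120 · 1921 · 1684 (mod 4513).
Accumulate the product:
3120 · 1921 = 5993520 ≡ 256
256 · 1684 = 431104 ≡ 2369

2369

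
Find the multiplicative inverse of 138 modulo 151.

By the extended Euclidean algorithm:
151 = 1*138 + 13
138 = 10*13 + 8
13 = 1*8 + 5
8 = 1*5 + 3
5 = 1*3 + 2
3 = 1*2 + 1
2 = 2*1 + 0
gcd(138, 151) = 1, so the inverse exists.
Back-substitute for 1:
1 = 1*3 − 1*2
  = −1*5 + 2*3
  = 2*8 − 3*5
  = −3*13 + 5*8
  = 5*138 − 53*13
  = −53*151 + 58*138
So 138⁻¹ ≡ 58 (mod 151).

58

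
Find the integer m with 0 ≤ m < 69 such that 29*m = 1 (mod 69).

50

69 = 2*29 + 11
29 = 2*11 + 7
11 = 1*7 + 4
7 = 1*4 + 3
4 = 1*3 + 1
3 = 3*1 + 0
gcd(29, 69) = 1, so the inverse exists.
Back-substitute for 1:
1 = 1*4 − 1*3
  = −1*7 + 2*4
  = 2*11 − 3*7
  = −3*29 + 8*11
  = 8*69 − 19*29
So 29⁻¹ ≡ −19 ≡ 50 (mod 69).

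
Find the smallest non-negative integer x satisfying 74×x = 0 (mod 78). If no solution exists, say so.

0

gcd(74, 78) = 2, and 2 | 0, so solutions exist.
Divide through by 2: 37×x ≡ 0 mod 39.
37⁻¹ ≡ 19 (mod 39).
x ≡ 19×0 ≡ 0 (mod 39).
The smallest non-negative solution is x = 0.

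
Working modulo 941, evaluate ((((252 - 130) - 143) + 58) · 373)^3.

697

252 - 130 = 122
122 - 143 = -21 ≡ 920 (mod 941)
920 + 58 = 978 ≡ 37 (mod 941)
37 · 373 = 13801 ≡ 627 (mod 941)
(627)^3 ≡ 697 (mod 941)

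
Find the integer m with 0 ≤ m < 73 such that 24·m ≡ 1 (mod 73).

70

73 = 3×24 + 1
24 = 24×1 + 0
gcd(24, 73) = 1, so the inverse exists.
Back-substitute for 1:
1 = 1×73 − 3×24
So 24⁻¹ ≡ −3 ≡ 70 (mod 73).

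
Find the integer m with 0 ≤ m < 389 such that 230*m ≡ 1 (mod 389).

389 = 1·230 + 159
230 = 1·159 + 71
159 = 2·71 + 17
71 = 4·17 + 3
17 = 5·3 + 2
3 = 1·2 + 1
2 = 2·1 + 0
gcd(230, 389) = 1, so the inverse exists.
Back-substitute for 1:
1 = 1·3 − 1·2
  = −1·17 + 6·3
  = 6·71 − 25·17
  = −25·159 + 56·71
  = 56·230 − 81·159
  = −81·389 + 137·230
So 230⁻¹ ≡ 137 (mod 389).

137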